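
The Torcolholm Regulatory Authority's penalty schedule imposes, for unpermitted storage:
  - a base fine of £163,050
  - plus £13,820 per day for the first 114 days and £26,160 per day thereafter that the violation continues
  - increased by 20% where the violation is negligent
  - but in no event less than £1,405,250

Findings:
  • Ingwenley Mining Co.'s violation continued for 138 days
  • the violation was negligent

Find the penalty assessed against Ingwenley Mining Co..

First 114 days: 114 × £13,820 = £1,575,480
Remaining days: (138 − 114) × £26,160 = £627,840
Per-day component: £1,575,480 + £627,840 = £2,203,320
Base plus per-day: £163,050 + £2,203,320 = £2,366,370
Enhancement: 20% of £2,366,370 = £473,274
Enhanced fine: £2,366,370 + £473,274 = £2,839,644
Minimum £1,405,250: £2,839,644 meets the minimum, no increase.

£2,839,644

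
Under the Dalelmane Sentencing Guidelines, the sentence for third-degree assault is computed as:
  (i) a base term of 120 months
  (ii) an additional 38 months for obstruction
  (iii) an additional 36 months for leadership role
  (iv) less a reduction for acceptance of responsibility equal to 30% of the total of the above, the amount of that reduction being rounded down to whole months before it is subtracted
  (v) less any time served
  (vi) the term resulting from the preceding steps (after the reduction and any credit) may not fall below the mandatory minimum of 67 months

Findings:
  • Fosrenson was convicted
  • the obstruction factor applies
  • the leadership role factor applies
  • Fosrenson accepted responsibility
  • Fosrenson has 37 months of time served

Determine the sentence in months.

Sentence: 99 months

Obstruction enhancement: +38 months
Leadership role enhancement: +36 months
Adjusted term: 120 months + 38 months + 36 months = 194 months
Acceptance of responsibility reduction: 30% of 194 months = 58 months (rounded down)
After reduction: 194 − 58 = 136 months
Less time served: 136 months − 37 months = 99 months
Minimum 67 months: 99 months meets the minimum, no increase.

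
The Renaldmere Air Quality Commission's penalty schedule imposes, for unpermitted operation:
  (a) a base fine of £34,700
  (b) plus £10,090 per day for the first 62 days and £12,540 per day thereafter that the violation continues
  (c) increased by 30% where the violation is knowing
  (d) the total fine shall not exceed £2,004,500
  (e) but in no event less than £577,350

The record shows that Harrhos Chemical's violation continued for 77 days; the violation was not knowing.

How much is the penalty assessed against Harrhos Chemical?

£848,380

First 62 days: 62 × £10,090 = £625,580
Remaining days: (77 − 62) × £12,540 = £188,100
Per-day component: £625,580 + £188,100 = £813,680
Base plus per-day: £34,700 + £813,680 = £848,380
The violation was not knowing: no 30% increase.
Cap at £2,004,500: £848,380 is within the cap, no reduction.
Minimum £577,350: £848,380 meets the minimum, no increase.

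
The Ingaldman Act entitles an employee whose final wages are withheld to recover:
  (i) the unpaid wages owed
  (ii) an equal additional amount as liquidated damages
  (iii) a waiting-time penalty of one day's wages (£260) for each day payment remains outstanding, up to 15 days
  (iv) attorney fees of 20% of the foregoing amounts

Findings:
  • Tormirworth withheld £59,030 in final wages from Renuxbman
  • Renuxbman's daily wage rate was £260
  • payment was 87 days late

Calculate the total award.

Liquidated damages (equal amount): £59,030
Penalty days: min(87, 15) = 15
Waiting-time penalty: 15 × £260 = £3,900
Subtotal: £59,030 + £59,030 + £3,900 = £121,960
Attorney fees: 20% of £121,960 = £24,392
Total award: £121,960 + £24,392 = £146,352

Total award: £146,352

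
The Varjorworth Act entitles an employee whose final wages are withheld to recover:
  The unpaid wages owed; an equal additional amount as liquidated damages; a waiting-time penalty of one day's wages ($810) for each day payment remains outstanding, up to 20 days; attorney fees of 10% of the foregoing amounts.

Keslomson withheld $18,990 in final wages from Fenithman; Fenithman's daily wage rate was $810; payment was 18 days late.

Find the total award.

$57,816

Liquidated damages (equal amount): $18,990
Penalty days: min(18, 20) = 18
Waiting-time penalty: 18 × $810 = $14,580
Subtotal: $18,990 + $18,990 + $14,580 = $52,560
Attorney fees: 10% of $52,560 = $5,256
Total award: $52,560 + $5,256 = $57,816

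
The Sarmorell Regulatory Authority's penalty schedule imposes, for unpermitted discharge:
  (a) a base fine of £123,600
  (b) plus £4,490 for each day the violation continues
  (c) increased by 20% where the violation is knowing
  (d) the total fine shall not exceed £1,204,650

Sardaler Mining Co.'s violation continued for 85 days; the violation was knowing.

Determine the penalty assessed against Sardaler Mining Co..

£606,300

Per-day component: 85 × £4,490 = £381,650
Base plus per-day: £123,600 + £381,650 = £505,250
Enhancement: 20% of £505,250 = £101,050
Enhanced fine: £505,250 + £101,050 = £606,300
Cap at £1,204,650: £606,300 is within the cap, no reduction.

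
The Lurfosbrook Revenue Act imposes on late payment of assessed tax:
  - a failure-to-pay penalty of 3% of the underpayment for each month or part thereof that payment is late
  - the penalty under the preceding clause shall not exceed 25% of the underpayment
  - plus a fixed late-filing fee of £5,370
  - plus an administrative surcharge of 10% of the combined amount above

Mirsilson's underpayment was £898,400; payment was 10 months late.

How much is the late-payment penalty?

Accrued rate: 3% × 10 = 30%, capped at 25% → 25%
Failure-to-pay penalty: 25% of £898,400 = £224,600
Penalty before surcharge: £224,600 + £5,370 = £229,970
Administrative surcharge: 10% of £229,970 = £22,997
Total penalty: £229,970 + £22,997 = £252,967

Penalty: £252,967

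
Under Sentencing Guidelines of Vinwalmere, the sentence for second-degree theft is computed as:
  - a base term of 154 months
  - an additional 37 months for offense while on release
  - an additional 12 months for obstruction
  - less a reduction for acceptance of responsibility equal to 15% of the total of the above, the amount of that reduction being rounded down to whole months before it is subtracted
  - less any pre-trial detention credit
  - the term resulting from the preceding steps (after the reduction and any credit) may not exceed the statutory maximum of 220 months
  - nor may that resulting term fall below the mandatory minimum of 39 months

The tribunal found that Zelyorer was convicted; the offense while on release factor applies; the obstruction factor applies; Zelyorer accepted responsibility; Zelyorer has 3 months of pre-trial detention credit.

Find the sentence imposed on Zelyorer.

Offense while on release enhancement: +37 months
Obstruction enhancement: +12 months
Adjusted term: 154 months + 37 months + 12 months = 203 months
Acceptance of responsibility reduction: 15% of 203 months = 30 months (rounded down)
After reduction: 203 − 30 = 173 months
Less pre-trial detention credit: 173 months − 3 months = 170 months
Cap at 220 months: 170 months is within the cap, no reduction.
Minimum 39 months: 170 months meets the minimum, no increase.

170 months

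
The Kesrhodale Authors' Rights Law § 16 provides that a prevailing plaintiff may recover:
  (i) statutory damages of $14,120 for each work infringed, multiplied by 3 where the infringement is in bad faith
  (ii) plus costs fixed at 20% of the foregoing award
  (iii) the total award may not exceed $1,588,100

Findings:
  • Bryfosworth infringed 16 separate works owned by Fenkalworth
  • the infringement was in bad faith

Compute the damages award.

Statutory damages: 16 × $14,120 = $225,920
Trebled: 3 × $225,920 = $677,760
Costs: 20% of $677,760 = $135,552
Award plus costs: $677,760 + $135,552 = $813,312
Cap at $1,588,100: $813,312 is within the cap, no reduction.

Award: $813,312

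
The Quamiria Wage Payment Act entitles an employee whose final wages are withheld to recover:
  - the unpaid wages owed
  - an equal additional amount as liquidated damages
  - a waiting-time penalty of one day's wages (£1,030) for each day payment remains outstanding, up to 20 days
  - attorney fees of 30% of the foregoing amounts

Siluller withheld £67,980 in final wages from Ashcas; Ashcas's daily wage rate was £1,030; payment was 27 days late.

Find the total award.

Liquidated damages (equal amount): £67,980
Penalty days: min(27, 20) = 20
Waiting-time penalty: 20 × £1,030 = £20,600
Subtotal: £67,980 + £67,980 + £20,600 = £156,560
Attorney fees: 30% of £156,560 = £46,968
Total award: £156,560 + £46,968 = £203,528

£203,528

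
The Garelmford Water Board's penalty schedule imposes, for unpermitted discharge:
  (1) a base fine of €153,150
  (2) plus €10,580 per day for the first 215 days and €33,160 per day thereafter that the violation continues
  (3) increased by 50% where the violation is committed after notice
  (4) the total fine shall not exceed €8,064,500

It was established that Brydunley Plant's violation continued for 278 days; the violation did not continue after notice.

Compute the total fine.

First 215 days: 215 × €10,580 = €2,274,700
Remaining days: (278 − 215) × €33,160 = €2,089,080
Per-day component: €2,274,700 + €2,089,080 = €4,363,780
Base plus per-day: €153,150 + €4,363,780 = €4,516,930
The violation did not continue after notice: no 50% increase.
Cap at €8,064,500: €4,516,930 is within the cap, no reduction.

€4,516,930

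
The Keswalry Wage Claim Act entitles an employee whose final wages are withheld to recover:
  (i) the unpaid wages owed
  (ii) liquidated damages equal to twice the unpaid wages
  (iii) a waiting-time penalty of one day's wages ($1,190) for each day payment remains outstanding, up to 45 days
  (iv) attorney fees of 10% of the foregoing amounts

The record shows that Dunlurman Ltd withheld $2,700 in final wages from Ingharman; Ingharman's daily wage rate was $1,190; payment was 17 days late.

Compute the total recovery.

Doubled: 2 × $2,700 = $5,400
Penalty days: min(17, 45) = 17
Waiting-time penalty: 17 × $1,190 = $20,230
Subtotal: $2,700 + $5,400 + $20,230 = $28,330
Attorney fees: 10% of $28,330 = $2,833
Total award: $28,330 + $2,833 = $31,163

$31,163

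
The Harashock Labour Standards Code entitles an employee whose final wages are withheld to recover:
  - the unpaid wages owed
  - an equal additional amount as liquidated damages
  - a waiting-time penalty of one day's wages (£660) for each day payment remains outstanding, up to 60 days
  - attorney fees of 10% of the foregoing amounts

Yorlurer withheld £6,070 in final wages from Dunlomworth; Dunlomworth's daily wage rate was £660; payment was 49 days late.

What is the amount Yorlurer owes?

£48,928

Liquidated damages (equal amount): £6,070
Penalty days: min(49, 60) = 49
Waiting-time penalty: 49 × £660 = £32,340
Subtotal: £6,070 + £6,070 + £32,340 = £44,480
Attorney fees: 10% of £44,480 = £4,448
Total award: £44,480 + £4,448 = £48,928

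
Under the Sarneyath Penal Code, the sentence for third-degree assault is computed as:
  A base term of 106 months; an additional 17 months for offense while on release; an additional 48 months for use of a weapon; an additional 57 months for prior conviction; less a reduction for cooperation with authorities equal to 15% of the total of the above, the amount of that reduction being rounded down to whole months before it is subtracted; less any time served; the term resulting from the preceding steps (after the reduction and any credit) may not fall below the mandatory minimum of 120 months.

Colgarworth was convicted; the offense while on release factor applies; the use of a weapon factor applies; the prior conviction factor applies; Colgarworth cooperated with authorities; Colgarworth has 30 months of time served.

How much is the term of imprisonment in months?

164 months

Offense while on release enhancement: +17 months
Use of a weapon enhancement: +48 months
Prior conviction enhancement: +57 months
Adjusted term: 106 months + 17 months + 48 months + 57 months = 228 months
Cooperation with authorities reduction: 15% of 228 months = 34 months (rounded down)
After reduction: 228 − 34 = 194 months
Less time served: 194 months − 30 months = 164 months
Minimum 120 months: 164 months meets the minimum, no increase.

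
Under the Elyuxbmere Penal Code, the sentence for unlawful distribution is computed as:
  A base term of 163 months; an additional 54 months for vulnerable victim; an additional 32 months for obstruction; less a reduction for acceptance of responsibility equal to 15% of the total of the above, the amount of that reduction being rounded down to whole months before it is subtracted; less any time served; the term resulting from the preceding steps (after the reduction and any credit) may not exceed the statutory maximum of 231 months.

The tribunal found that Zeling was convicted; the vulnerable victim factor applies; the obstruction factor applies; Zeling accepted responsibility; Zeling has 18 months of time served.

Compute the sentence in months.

Vulnerable victim enhancement: +54 months
Obstruction enhancement: +32 months
Adjusted term: 163 months + 54 months + 32 months = 249 months
Acceptance of responsibility reduction: 15% of 249 months = 37 months (rounded down)
After reduction: 249 − 37 = 212 months
Less time served: 212 months − 18 months = 194 months
Cap at 231 months: 194 months is within the cap, no reduction.

194 months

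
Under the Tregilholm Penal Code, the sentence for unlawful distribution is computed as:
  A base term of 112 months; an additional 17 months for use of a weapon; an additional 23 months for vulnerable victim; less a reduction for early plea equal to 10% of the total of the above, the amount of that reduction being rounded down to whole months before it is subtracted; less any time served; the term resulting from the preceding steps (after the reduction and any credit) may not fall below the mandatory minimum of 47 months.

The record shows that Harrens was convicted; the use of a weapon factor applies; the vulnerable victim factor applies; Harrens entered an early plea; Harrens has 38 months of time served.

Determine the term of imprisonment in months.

Use of a weapon enhancement: +17 months
Vulnerable victim enhancement: +23 months
Adjusted term: 112 months + 17 months + 23 months = 152 months
Early plea reduction: 10% of 152 months = 15 months (rounded down)
After reduction: 152 − 15 = 137 months
Less time served: 137 months − 38 months = 99 months
Minimum 47 months: 99 months meets the minimum, no increase.

99 months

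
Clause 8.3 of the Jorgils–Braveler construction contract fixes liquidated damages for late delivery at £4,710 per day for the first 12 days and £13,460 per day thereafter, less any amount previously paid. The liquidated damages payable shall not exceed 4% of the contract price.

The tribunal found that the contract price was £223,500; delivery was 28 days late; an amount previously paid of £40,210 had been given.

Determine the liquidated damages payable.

£8,940

First 12 days: 12 × £4,710 = £56,520
Remaining days: (28 − 12) × £13,460 = £215,360
Accrued per-day damages: £56,520 + £215,360 = £271,880
Less amount previously paid: £271,880 − £40,210 = £231,670
Cap: 4% of £223,500 = £8,940
Cap at £8,940: £231,670 exceeds the cap → £8,940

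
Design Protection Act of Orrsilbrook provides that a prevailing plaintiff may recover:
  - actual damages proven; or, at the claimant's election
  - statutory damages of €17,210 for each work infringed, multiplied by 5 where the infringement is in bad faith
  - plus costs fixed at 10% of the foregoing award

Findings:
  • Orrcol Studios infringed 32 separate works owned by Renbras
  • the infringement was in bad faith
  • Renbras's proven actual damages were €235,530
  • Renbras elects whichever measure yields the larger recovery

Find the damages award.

€3,028,960

Statutory damages: 32 × €17,210 = €550,720
Multiplied by 5: 5 × €550,720 = €2,753,600
Greater of actual damages (€235,530) or enhanced statutory damages (€2,753,600): €2,753,600
Costs: 10% of €2,753,600 = €275,360
Award plus costs: €2,753,600 + €275,360 = €3,028,960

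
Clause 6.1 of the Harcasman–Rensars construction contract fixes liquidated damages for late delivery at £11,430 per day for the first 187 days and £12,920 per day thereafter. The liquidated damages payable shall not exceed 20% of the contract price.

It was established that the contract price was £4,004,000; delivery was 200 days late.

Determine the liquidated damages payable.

£800,800

First 187 days: 187 × £11,430 = £2,137,410
Remaining days: (200 − 187) × £12,920 = £167,960
Accrued per-day damages: £2,137,410 + £167,960 = £2,305,370
Cap: 20% of £4,004,000 = £800,800
Cap at £800,800: £2,305,370 exceeds the cap → £800,800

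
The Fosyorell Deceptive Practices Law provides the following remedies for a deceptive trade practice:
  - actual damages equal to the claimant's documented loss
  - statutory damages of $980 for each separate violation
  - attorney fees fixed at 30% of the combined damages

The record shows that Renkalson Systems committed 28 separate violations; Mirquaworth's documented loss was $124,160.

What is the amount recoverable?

$197,080

Statutory damages: 28 × $980 = $27,440
Combined damages: $124,160 + $27,440 = $151,600
Attorney fees: 30% of $151,600 = $45,480
Total recovery: $151,600 + $45,480 = $197,080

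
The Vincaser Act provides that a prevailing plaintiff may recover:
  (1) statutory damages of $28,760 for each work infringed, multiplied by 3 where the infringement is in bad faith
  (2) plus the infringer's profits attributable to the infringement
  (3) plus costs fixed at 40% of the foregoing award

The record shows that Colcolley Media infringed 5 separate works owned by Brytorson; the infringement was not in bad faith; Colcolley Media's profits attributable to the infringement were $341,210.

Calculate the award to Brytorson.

$679,014

Statutory damages: 5 × $28,760 = $143,800
Infringement not in bad faith: no ×3 enhancement.
Combined award: $143,800 + $341,210 = $485,010
Costs: 40% of $485,010 = $194,004
Award plus costs: $485,010 + $194,004 = $679,014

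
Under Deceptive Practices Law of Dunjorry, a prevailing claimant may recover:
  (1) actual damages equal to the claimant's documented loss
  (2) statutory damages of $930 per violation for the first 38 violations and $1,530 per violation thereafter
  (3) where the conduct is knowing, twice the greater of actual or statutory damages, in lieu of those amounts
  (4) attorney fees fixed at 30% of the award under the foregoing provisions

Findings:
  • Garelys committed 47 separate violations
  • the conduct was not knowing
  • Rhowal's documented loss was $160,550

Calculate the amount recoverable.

First 38 violations: 38 × $930 = $35,340
Remaining violations: (47 − 38) × $1,530 = $13,770
Statutory damages: $35,340 + $13,770 = $49,110
Conduct not knowing: the in-lieu enhancement does not apply.
Actual plus statutory damages: $160,550 + $49,110 = $209,660
Attorney fees: 30% of $209,660 = $62,898
Total recovery: $209,660 + $62,898 = $272,558

$272,558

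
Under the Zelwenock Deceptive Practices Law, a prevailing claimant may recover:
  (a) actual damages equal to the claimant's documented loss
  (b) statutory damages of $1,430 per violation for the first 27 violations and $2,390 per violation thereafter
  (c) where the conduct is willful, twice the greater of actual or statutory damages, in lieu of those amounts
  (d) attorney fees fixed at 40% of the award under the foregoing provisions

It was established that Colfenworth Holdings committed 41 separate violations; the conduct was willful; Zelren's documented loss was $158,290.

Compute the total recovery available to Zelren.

$443,212

First 27 violations: 27 × $1,430 = $38,610
Remaining violations: (41 − 27) × $2,390 = $33,460
Statutory damages: $38,610 + $33,460 = $72,070
Greater of actual damages ($158,290) or statutory damages ($72,070): $158,290
Doubled: 2 × $158,290 = $316,580
Attorney fees: 40% of $316,580 = $126,632
Total recovery: $316,580 + $126,632 = $443,212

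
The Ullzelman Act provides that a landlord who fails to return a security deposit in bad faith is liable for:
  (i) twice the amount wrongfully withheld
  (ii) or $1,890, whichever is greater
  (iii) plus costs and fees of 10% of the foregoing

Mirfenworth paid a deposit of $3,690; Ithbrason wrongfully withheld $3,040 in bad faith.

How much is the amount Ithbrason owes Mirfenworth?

Doubled: 2 × $3,040 = $6,080
Minimum $1,890: $6,080 meets the minimum, no increase.
Costs and fees: 10% of $6,080 = $608
Total recovery: $6,080 + $608 = $6,688

$6,688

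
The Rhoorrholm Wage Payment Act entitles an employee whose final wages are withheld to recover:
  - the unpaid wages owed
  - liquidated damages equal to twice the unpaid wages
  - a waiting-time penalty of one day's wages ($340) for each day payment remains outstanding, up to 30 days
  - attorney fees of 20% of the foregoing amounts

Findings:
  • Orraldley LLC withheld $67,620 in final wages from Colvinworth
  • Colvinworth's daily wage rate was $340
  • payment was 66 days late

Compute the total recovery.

$255,672

Doubled: 2 × $67,620 = $135,240
Penalty days: min(66, 30) = 30
Waiting-time penalty: 30 × $340 = $10,200
Subtotal: $67,620 + $135,240 + $10,200 = $213,060
Attorney fees: 20% of $213,060 = $42,612
Total award: $213,060 + $42,612 = $255,672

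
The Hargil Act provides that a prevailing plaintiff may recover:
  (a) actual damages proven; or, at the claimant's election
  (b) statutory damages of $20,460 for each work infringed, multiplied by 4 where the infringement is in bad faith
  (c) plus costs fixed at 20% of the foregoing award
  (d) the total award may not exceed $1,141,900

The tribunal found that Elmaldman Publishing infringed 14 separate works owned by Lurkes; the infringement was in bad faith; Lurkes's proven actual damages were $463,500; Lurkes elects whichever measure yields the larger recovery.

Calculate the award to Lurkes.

$1,141,900

Statutory damages: 14 × $20,460 = $286,440
Multiplied by 4: 4 × $286,440 = $1,145,760
Greater of actual damages ($463,500) or enhanced statutory damages ($1,145,760): $1,145,760
Costs: 20% of $1,145,760 = $229,152
Award plus costs: $1,145,760 + $229,152 = $1,374,912
Cap at $1,141,900: $1,374,912 exceeds the cap → $1,141,900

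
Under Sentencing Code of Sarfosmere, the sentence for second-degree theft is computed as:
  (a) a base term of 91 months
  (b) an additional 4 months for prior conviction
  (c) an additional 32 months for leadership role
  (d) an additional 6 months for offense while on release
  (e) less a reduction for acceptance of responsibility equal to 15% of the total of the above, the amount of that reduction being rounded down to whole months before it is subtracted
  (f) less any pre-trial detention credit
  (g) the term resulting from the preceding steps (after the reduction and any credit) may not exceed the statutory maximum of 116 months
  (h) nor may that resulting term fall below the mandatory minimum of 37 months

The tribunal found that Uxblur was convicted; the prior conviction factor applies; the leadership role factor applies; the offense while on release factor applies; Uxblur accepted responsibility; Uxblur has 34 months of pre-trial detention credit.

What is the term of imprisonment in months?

Prior conviction enhancement: +4 months
Leadership role enhancement: +32 months
Offense while on release enhancement: +6 months
Adjusted term: 91 months + 4 months + 32 months + 6 months = 133 months
Acceptance of responsibility reduction: 15% of 133 months = 19 months (rounded down)
After reduction: 133 − 19 = 114 months
Less pre-trial detention credit: 114 months − 34 months = 80 months
Cap at 116 months: 80 months is within the cap, no reduction.
Minimum 37 months: 80 months meets the minimum, no increase.

80 months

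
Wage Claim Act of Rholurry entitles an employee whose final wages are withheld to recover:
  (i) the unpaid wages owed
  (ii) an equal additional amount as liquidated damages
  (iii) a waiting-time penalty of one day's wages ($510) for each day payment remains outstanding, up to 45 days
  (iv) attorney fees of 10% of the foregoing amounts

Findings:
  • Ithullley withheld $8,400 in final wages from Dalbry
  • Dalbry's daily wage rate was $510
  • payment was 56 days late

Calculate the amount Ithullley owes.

Liquidated damages (equal amount): $8,400
Penalty days: min(56, 45) = 45
Waiting-time penalty: 45 × $510 = $22,950
Subtotal: $8,400 + $8,400 + $22,950 = $39,750
Attorney fees: 10% of $39,750 = $3,975
Total award: $39,750 + $3,975 = $43,725

$43,725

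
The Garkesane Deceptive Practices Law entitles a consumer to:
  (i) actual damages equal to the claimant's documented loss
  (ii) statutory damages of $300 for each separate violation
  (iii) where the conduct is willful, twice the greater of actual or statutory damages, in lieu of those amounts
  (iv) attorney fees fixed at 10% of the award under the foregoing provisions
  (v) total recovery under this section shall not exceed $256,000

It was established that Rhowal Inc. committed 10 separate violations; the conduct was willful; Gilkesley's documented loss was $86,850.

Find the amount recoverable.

Statutory damages: 10 × $300 = $3,000
Greater of actual damages ($86,850) or statutory damages ($3,000): $86,850
Doubled: 2 × $86,850 = $173,700
Attorney fees: 10% of $173,700 = $17,370
Total before cap: $173,700 + $17,370 = $191,070
Cap at $256,000: $191,070 is within the cap, no reduction.

$191,070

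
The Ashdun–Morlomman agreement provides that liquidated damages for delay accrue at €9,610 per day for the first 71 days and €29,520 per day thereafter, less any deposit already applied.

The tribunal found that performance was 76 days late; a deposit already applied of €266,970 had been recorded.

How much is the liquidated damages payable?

€562,940

First 71 days: 71 × €9,610 = €682,310
Remaining days: (76 − 71) × €29,520 = €147,600
Accrued per-day damages: €682,310 + €147,600 = €829,910
Less deposit already applied: €829,910 − €266,970 = €562,940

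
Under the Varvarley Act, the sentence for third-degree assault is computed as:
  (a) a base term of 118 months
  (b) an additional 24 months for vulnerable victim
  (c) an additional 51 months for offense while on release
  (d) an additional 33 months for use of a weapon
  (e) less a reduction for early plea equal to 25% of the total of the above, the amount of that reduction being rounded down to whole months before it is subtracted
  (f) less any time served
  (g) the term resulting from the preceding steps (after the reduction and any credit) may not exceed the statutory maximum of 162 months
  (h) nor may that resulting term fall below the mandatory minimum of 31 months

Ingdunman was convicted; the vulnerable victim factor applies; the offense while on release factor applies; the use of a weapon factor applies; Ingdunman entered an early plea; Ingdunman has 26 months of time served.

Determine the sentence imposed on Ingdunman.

144 months

Vulnerable victim enhancement: +24 months
Offense while on release enhancement: +51 months
Use of a weapon enhancement: +33 months
Adjusted term: 118 months + 24 months + 51 months + 33 months = 226 months
Early plea reduction: 25% of 226 months = 56 months (rounded down)
After reduction: 226 − 56 = 170 months
Less time served: 170 months − 26 months = 144 months
Cap at 162 months: 144 months is within the cap, no reduction.
Minimum 31 months: 144 months meets the minimum, no increase.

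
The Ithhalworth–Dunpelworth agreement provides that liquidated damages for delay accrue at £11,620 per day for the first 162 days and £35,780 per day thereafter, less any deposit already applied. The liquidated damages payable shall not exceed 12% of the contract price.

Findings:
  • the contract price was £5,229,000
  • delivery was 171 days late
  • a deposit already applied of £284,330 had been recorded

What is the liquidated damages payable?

First 162 days: 162 × £11,620 = £1,882,440
Remaining days: (171 − 162) × £35,780 = £322,020
Accrued per-day damages: £1,882,440 + £322,020 = £2,204,460
Less deposit already applied: £2,204,460 − £284,330 = £1,920,130
Cap: 12% of £5,229,000 = £627,480
Cap at £627,480: £1,920,130 exceeds the cap → £627,480

£627,480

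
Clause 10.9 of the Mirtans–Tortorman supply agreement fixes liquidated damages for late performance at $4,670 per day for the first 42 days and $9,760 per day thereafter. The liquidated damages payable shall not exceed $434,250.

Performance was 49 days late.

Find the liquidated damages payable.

$264,460

First 42 days: 42 × $4,670 = $196,140
Remaining days: (49 − 42) × $9,760 = $68,320
Accrued per-day damages: $196,140 + $68,320 = $264,460
Cap at $434,250: $264,460 is within the cap, no reduction.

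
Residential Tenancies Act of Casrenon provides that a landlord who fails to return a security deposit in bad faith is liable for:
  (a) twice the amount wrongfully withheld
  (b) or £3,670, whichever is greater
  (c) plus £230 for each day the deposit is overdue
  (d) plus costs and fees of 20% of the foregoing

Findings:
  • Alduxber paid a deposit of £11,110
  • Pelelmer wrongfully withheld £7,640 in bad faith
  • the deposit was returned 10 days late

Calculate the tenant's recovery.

Recovery: £21,096

Doubled: 2 × £7,640 = £15,280
Minimum £3,670: £15,280 meets the minimum, no increase.
Late-return penalty: 10 × £230 = £2,300
Damages plus late penalty: £15,280 + £2,300 = £17,580
Costs and fees: 20% of £17,580 = £3,516
Total recovery: £17,580 + £3,516 = £21,096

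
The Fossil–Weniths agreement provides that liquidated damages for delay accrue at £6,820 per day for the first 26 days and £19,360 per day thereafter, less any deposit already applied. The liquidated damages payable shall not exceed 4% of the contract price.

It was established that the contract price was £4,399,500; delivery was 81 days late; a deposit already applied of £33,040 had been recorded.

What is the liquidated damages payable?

First 26 days: 26 × £6,820 = £177,320
Remaining days: (81 − 26) × £19,360 = £1,064,800
Accrued per-day damages: £177,320 + £1,064,800 = £1,242,120
Less deposit already applied: £1,242,120 − £33,040 = £1,209,080
Cap: 4% of £4,399,500 = £175,980
Cap at £175,980: £1,209,080 exceeds the cap → £175,980

£175,980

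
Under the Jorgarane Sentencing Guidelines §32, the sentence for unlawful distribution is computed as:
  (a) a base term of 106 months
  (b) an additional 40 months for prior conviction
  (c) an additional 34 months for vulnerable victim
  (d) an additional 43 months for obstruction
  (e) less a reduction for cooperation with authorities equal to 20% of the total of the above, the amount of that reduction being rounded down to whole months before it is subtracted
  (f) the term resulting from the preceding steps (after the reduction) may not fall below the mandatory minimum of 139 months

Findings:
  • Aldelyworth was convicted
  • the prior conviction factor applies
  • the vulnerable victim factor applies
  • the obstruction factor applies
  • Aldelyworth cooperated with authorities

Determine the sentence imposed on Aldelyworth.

Prior conviction enhancement: +40 months
Vulnerable victim enhancement: +34 months
Obstruction enhancement: +43 months
Adjusted term: 106 months + 40 months + 34 months + 43 months = 223 months
Cooperation with authorities reduction: 20% of 223 months = 44 months (rounded down)
After reduction: 223 − 44 = 179 months
Minimum 139 months: 179 months meets the minimum, no increase.

179 months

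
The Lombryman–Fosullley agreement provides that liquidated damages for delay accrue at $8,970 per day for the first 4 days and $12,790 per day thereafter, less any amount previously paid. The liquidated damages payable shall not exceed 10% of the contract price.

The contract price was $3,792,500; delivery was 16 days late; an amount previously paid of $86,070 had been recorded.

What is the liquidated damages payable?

First 4 days: 4 × $8,970 = $35,880
Remaining days: (16 − 4) × $12,790 = $153,480
Accrued per-day damages: $35,880 + $153,480 = $189,360
Less amount previously paid: $189,360 − $86,070 = $103,290
Cap: 10% of $3,792,500 = $379,250
Cap at $379,250: $103,290 is within the cap, no reduction.

$103,290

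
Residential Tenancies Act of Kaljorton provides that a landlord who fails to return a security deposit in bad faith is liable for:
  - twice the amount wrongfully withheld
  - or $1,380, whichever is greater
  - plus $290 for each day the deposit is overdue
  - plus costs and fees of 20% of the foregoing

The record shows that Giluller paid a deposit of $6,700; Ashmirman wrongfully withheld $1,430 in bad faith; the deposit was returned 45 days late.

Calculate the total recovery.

Doubled: 2 × $1,430 = $2,860
Minimum $1,380: $2,860 meets the minimum, no increase.
Late-return penalty: 45 × $290 = $13,050
Damages plus late penalty: $2,860 + $13,050 = $15,910
Costs and fees: 20% of $15,910 = $3,182
Total recovery: $15,910 + $3,182 = $19,092

$19,092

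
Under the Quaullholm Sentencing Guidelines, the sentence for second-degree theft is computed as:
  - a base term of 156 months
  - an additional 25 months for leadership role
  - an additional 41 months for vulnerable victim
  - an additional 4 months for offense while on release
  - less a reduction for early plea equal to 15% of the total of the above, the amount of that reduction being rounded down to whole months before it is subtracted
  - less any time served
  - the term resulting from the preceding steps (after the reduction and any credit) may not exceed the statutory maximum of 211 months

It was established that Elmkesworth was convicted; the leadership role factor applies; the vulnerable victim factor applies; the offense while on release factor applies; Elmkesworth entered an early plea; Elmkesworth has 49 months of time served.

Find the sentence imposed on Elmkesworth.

Leadership role enhancement: +25 months
Vulnerable victim enhancement: +41 months
Offense while on release enhancement: +4 months
Adjusted term: 156 months + 25 months + 41 months + 4 months = 226 months
Early plea reduction: 15% of 226 months = 33 months (rounded down)
After reduction: 226 − 33 = 193 months
Less time served: 193 months − 49 months = 144 months
Cap at 211 months: 144 months is within the cap, no reduction.

144 months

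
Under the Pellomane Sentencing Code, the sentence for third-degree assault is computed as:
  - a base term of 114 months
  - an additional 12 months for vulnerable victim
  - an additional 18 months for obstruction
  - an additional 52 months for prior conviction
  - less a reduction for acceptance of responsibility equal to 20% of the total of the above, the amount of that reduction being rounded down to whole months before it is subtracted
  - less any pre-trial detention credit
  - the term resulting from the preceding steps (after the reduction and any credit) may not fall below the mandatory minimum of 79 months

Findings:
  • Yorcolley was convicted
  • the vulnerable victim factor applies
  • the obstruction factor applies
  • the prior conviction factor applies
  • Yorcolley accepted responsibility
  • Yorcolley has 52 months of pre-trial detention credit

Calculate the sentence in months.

Vulnerable victim enhancement: +12 months
Obstruction enhancement: +18 months
Prior conviction enhancement: +52 months
Adjusted term: 114 months + 12 months + 18 months + 52 months = 196 months
Acceptance of responsibility reduction: 20% of 196 months = 39 months (rounded down)
After reduction: 196 − 39 = 157 months
Less pre-trial detention credit: 157 months − 52 months = 105 months
Minimum 79 months: 105 months meets the minimum, no increase.

Sentence: 105 months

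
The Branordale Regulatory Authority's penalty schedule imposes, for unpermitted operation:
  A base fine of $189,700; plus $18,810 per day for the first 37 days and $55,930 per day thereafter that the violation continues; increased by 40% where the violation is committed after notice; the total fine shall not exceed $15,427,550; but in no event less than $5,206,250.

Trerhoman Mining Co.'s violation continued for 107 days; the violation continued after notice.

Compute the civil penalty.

$6,721,078

First 37 days: 37 × $18,810 = $695,970
Remaining days: (107 − 37) × $55,930 = $3,915,100
Per-day component: $695,970 + $3,915,100 = $4,611,070
Base plus per-day: $189,700 + $4,611,070 = $4,800,770
Enhancement: 40% of $4,800,770 = $1,920,308
Enhanced fine: $4,800,770 + $1,920,308 = $6,721,078
Cap at $15,427,550: $6,721,078 is within the cap, no reduction.
Minimum $5,206,250: $6,721,078 meets the minimum, no increase.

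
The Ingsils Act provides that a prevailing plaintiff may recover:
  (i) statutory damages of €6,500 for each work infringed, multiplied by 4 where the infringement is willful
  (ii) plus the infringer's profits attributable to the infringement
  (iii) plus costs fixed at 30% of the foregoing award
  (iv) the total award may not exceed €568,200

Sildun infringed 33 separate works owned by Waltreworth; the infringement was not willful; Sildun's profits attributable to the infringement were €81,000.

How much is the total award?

€384,150

Statutory damages: 33 × €6,500 = €214,500
Infringement not willful: no ×4 enhancement.
Combined award: €214,500 + €81,000 = €295,500
Costs: 30% of €295,500 = €88,650
Award plus costs: €295,500 + €88,650 = €384,150
Cap at €568,200: €384,150 is within the cap, no reduction.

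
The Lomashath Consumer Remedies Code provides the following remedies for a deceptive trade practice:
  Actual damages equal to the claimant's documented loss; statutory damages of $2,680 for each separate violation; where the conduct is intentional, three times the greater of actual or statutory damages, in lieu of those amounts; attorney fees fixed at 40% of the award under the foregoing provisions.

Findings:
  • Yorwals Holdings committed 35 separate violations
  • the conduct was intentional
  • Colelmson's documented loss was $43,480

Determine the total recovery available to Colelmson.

Statutory damages: 35 × $2,680 = $93,800
Greater of actual damages ($43,480) or statutory damages ($93,800): $93,800
Trebled: 3 × $93,800 = $281,400
Attorney fees: 40% of $281,400 = $112,560
Total recovery: $281,400 + $112,560 = $393,960

Total recovery: $393,960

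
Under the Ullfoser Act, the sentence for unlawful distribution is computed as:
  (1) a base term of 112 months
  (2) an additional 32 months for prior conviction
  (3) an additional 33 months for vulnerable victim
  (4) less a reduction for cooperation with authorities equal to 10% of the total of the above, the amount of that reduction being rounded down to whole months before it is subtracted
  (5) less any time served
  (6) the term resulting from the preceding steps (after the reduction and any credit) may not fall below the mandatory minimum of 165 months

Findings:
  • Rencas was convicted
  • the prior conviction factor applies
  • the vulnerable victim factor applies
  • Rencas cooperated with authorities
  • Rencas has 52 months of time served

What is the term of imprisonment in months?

Prior conviction enhancement: +32 months
Vulnerable victim enhancement: +33 months
Adjusted term: 112 months + 32 months + 33 months = 177 months
Cooperation with authorities reduction: 10% of 177 months = 17 months (rounded down)
After reduction: 177 − 17 = 160 months
Less time served: 160 months − 52 months = 108 months
Minimum 165 months: 108 months is below the minimum → 165 months

165 months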